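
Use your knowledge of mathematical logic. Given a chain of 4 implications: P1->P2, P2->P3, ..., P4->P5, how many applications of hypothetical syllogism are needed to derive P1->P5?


With 4 implications in a chain connecting 5 propositions:
P1->P2, P2->P3, ..., P4->P5
Steps needed = (number of implications) - 1 = 4 - 1 = 3

3


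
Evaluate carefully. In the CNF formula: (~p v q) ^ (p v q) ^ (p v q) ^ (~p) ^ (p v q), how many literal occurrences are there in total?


Counting literals in each clause:
Clause 1: 2 literal(s)
Clause 2: 2 literal(s)
Clause 3: 2 literal(s)
Clause 4: 1 literal(s)
Clause 5: 2 literal(s)
Total = 9

9


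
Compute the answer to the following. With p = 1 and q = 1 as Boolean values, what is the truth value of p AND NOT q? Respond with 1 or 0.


p = 1, q = 1
Operation: p AND NOT q
Evaluate: 1 AND NOT 1 = 0

0


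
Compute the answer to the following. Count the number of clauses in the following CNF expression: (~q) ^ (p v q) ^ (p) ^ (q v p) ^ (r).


A CNF formula is a conjunction of clauses.
Clauses are separated by ^.
Counting the conjuncts: 5 clauses.

5


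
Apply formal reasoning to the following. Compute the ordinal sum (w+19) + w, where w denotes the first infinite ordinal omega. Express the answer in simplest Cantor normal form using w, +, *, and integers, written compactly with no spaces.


Compute (w+19) + w.
Ordinal + is associative but NOT commutative; for finite n>0, n + w = w but w + n stays w+n.
(w+19) + w = w + (19+w) = w + w = w*2 (the finite tail 19 is absorbed by the right w).
Result = w*2

w*2


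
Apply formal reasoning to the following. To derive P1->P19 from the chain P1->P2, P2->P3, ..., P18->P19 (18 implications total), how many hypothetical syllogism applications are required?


With 18 implications in a chain connecting 19 propositions:
P1->P2, P2->P3, ..., P18->P19
Steps needed = (number of implications) - 1 = 18 - 1 = 17

17


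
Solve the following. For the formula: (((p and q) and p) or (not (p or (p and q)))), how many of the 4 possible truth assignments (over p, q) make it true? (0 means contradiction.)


Check all 4 assignments:
p=0, q=0: 1
p=0, q=1: 1
p=1, q=0: 0
p=1, q=1: 1
Count of True = 3

3


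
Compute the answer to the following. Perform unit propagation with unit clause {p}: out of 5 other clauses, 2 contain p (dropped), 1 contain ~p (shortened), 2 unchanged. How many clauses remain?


Satisfied (removed): 2
Shortened (remain): 1
Unchanged (remain): 2
Remaining = 1 + 2 = 3

3


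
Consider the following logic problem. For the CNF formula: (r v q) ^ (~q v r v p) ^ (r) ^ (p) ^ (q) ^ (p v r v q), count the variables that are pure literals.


Check each variable for pure literal status:
p: pure positive
q: mixed (not pure)
r: pure positive
Pure literal count = 2

2


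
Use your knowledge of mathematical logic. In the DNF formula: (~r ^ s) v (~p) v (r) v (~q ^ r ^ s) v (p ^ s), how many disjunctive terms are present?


A DNF formula is a disjunction of terms (conjunctions).
Terms are separated by v.
Counting the disjuncts: 5 terms.

5


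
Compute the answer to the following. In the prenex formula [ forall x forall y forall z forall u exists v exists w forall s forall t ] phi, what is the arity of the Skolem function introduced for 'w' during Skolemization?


Quantifier prefix: forall x forall y forall z forall u exists v exists w forall s forall t
'w' is existentially quantified at position 6.
Universal variables preceding it: x, y, z, u
Skolem function arity = 4

4


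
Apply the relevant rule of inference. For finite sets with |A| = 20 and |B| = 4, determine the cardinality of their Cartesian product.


The Cartesian product A x B contains all ordered pairs (a, b).
|A x B| = |A| * |B| = 20 * 4 = 80

80


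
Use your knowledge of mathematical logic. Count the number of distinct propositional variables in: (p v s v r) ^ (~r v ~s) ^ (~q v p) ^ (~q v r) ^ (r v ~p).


Identify each variable that appears in the formula.
Variables found: p, q, r, s
Count = 4

4


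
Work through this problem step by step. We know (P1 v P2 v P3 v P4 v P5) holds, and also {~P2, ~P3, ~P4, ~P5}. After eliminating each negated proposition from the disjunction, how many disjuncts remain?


Original disjuncts (5): P1, P2, P3, P4, P5
Negated (eliminate): ~P2, ~P3, ~P4, ~P5
Remaining disjuncts: P1
Count = 5 - 4 = 1

1


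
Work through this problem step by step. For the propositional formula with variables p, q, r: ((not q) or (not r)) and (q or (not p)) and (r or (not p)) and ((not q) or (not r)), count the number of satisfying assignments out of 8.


Evaluate all 8 assignments for p, q, r:
p=0, q=0, r=0: 1
p=0, q=0, r=1: 1
p=0, q=1, r=0: 1
p=0, q=1, r=1: 0
p=1, q=0, r=0: 0
p=1, q=0, r=1: 0
p=1, q=1, r=0: 0
p=1, q=1, r=1: 0
Satisfying count = 3

3


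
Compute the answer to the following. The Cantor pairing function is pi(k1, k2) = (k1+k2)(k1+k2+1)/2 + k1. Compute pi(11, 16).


k1 + k2 = 27
(k1+k2)(k1+k2+1)/2 = 27 * 28 / 2 = 378
pi = 378 + 11 = 389

389


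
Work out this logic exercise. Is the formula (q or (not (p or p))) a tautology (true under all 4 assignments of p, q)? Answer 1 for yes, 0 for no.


Check all 4 assignments:
p=0, q=0: 1
p=0, q=1: 1
p=1, q=0: 0
p=1, q=1: 1
Satisfying count = 3/4.
Tautology iff count = 4: no.

0


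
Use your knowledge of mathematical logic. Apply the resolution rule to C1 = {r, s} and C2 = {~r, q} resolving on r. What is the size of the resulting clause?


Remove r from C1 and ~r from C2.
C1 remainder: {s}
C2 remainder: {q}
Union (resolvent): {q, s}
Resolvent has 2 literal(s).

2


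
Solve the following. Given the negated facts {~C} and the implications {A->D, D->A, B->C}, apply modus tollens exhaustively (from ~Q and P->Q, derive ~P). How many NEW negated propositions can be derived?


Initial negated facts: {~C}
Apply modus tollens to closure:
  ~C and B->C  =>  ~B
Final negated: {~B, ~C}
New negations: {~B}
Count = 1

1


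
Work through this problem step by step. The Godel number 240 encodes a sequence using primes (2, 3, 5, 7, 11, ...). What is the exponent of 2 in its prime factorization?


Factorize 240 by dividing by 2 repeatedly.
Division steps: 2 divides 240 exactly 4 time(s).
Exponent of 2 = 4

4


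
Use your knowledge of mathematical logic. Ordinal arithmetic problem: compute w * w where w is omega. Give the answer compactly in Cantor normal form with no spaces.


Compute w * w.
Ordinal * is associative and left-distributive over +, but NOT commutative; for finite n>1, n*w = w but w*n stays w*n.
w * w = w^2 by definition.
Result = w^2

w^2


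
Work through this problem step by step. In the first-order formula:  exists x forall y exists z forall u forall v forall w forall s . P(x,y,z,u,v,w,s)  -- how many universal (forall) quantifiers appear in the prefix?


Quantifier prefix: exists x forall y exists z forall u forall v forall w forall s
Mark each quantifier type:
  E U E U U U U
Universal count = 5, Existential count = 2
Asked for universal (forall) quantifiers: 5

5


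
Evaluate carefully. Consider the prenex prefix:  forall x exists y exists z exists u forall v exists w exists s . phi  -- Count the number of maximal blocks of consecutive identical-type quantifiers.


Quantifier-type sequence: A E E E A E E  (A=forall, E=exists)
Group into maximal same-type runs:
  Ax1 | Ex3 | Ax1 | Ex2
Number of blocks = 4

4


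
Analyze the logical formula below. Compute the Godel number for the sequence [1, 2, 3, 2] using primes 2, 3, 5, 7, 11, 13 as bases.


Encode each element as an exponent of the corresponding prime:
  2^1 = 2
  3^2 = 9
  5^3 = 125
  7^2 = 49
Product = 2 * 9 * 125 * 49 = 110250

110250


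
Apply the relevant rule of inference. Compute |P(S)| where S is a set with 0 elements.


The power set of a set with n elements has 2^n elements.
|P(S)| = 2^0 = 1

1


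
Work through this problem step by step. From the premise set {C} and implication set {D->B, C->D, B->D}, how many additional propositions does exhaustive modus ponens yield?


Initial facts: {C}
Apply modus ponens to closure:
  C and C->D  =>  D
  D and D->B  =>  B
Final known: {B, C, D}
New propositions: {B, D}
Count = 2

2


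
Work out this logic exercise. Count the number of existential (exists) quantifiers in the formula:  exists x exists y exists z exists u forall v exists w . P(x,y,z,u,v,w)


Quantifier prefix: exists x exists y exists z exists u forall v exists w
Mark each quantifier type:
  E E E E U E
Universal count = 1, Existential count = 5
Asked for existential (exists) quantifiers: 5

5


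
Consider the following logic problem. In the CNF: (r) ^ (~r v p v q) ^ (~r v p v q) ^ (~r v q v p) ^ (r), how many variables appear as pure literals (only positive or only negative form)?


Check each variable for pure literal status:
p: pure positive
q: pure positive
r: mixed (not pure)
Pure literal count = 2

2


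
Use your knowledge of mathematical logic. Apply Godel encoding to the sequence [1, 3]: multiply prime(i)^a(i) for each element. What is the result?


Encode each element as an exponent of the corresponding prime:
  2^1 = 2
  3^3 = 27
Product = 2 * 27 = 54

54


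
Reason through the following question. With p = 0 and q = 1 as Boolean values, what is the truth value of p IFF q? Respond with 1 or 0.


p = 0, q = 1
Operation: p IFF q
Evaluate: 0 IFF 1 = 0

0


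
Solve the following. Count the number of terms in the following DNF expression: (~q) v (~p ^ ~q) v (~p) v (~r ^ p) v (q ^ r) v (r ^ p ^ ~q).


A DNF formula is a disjunction of terms (conjunctions).
Terms are separated by v.
Counting the disjuncts: 6 terms.

6


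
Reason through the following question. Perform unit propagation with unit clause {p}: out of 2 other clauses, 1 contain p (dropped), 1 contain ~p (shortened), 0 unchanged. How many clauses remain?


Satisfied (removed): 1
Shortened (remain): 1
Unchanged (remain): 0
Remaining = 1 + 0 = 1

1


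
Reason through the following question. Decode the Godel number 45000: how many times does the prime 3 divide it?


Factorize 45000 by dividing by 3 repeatedly.
Division steps: 3 divides 45000 exactly 2 time(s).
Exponent of 3 = 2

2


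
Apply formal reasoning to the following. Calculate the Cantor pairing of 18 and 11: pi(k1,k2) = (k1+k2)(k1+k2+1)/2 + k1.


k1 + k2 = 29
(k1+k2)(k1+k2+1)/2 = 29 * 30 / 2 = 435
pi = 435 + 18 = 453

453


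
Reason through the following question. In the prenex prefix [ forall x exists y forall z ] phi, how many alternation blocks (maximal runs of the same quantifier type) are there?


Quantifier-type sequence: A E A  (A=forall, E=exists)
Group into maximal same-type runs:
  Ax1 | Ex1 | Ax1
Number of blocks = 3

3


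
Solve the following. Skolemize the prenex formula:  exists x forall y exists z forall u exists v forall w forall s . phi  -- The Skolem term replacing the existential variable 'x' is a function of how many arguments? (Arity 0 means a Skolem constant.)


Quantifier prefix: exists x forall y exists z forall u exists v forall w forall s
'x' is existentially quantified at position 1.
No universal quantifiers precede it.
Skolem function arity = 0 (a Skolem constant)

0


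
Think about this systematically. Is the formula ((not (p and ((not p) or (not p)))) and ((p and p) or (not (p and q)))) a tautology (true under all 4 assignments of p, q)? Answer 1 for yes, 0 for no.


Check all 4 assignments:
p=0, q=0: 1
p=0, q=1: 1
p=1, q=0: 1
p=1, q=1: 1
Satisfying count = 4/4.
Tautology iff count = 4: yes.

1


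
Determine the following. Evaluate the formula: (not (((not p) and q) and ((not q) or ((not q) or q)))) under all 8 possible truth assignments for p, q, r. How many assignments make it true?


Check all 8 assignments:
p=0, q=0, r=0: 1
p=0, q=0, r=1: 1
p=0, q=1, r=0: 0
p=0, q=1, r=1: 0
p=1, q=0, r=0: 1
p=1, q=0, r=1: 1
p=1, q=1, r=0: 1
p=1, q=1, r=1: 1
Count of True = 6

6


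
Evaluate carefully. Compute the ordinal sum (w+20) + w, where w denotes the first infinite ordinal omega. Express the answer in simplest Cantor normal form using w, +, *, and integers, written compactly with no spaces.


Compute (w+20) + w.
Ordinal + is associative but NOT commutative; for finite n>0, n + w = w but w + n stays w+n.
(w+20) + w = w + (20+w) = w + w = w*2 (the finite tail 20 is absorbed by the right w).
Result = w*2

w*2


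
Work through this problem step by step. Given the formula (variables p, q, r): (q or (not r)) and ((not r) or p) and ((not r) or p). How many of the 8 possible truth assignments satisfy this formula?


Evaluate all 8 assignments for p, q, r:
p=0, q=0, r=0: 1
p=0, q=0, r=1: 0
p=0, q=1, r=0: 1
p=0, q=1, r=1: 0
p=1, q=0, r=0: 1
p=1, q=0, r=1: 0
p=1, q=1, r=0: 1
p=1, q=1, r=1: 1
Satisfying count = 5

5


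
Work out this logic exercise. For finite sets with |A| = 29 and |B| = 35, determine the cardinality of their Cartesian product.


The Cartesian product A x B contains all ordered pairs (a, b).
|A x B| = |A| * |B| = 29 * 35 = 1015

1015


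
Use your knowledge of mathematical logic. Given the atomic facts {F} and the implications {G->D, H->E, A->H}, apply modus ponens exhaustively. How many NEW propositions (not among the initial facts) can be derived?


Initial facts: {F}
Apply modus ponens to closure:
  (no implication fires)
Final known: {F}
New propositions: {(none)}
Count = 0

0


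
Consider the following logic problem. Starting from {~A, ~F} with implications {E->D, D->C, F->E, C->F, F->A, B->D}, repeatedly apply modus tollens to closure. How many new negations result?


Initial negated facts: {~A, ~F}
Apply modus tollens to closure:
  ~F and C->F  =>  ~C
  ~C and D->C  =>  ~D
  ~D and B->D  =>  ~B
  ~D and E->D  =>  ~E
Final negated: {~A, ~B, ~C, ~D, ~E, ~F}
New negations: {~B, ~C, ~D, ~E}
Count = 4

4


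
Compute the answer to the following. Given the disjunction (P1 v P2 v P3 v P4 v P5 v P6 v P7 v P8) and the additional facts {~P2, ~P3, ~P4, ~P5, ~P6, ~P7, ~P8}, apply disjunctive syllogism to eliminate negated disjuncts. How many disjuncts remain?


Original disjuncts (8): P1, P2, P3, P4, P5, P6, P7, P8
Negated (eliminate): ~P2, ~P3, ~P4, ~P5, ~P6, ~P7, ~P8
Remaining disjuncts: P1
Count = 8 - 7 = 1

1


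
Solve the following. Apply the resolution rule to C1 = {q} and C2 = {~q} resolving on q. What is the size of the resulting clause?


Remove q from C1 and ~q from C2.
C1 remainder: {}
C2 remainder: {}
Union (resolvent): {} (empty clause)
Resolvent has 0 literal(s).

0


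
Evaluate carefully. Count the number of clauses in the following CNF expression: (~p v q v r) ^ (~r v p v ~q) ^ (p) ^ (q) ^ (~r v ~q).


A CNF formula is a conjunction of clauses.
Clauses are separated by ^.
Counting the conjuncts: 5 clauses.

5


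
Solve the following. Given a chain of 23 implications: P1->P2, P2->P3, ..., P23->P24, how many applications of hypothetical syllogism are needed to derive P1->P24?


With 23 implications in a chain connecting 24 propositions:
P1->P2, P2->P3, ..., P23->P24
Steps needed = (number of implications) - 1 = 23 - 1 = 22

22


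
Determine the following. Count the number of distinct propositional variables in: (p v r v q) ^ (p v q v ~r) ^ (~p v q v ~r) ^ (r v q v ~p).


Identify each variable that appears in the formula.
Variables found: p, q, r
Count = 3

3


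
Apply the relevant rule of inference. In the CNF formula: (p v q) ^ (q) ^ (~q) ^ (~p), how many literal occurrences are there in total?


Counting literals in each clause:
Clause 1: 2 literal(s)
Clause 2: 1 literal(s)
Clause 3: 1 literal(s)
Clause 4: 1 literal(s)
Total = 5

5


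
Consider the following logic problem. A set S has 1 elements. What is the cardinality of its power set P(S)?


The power set of a set with n elements has 2^n elements.
|P(S)| = 2^1 = 2

2


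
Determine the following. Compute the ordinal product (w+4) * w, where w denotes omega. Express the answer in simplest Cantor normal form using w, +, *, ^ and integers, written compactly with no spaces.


Compute (w+4) * w.
Ordinal * is associative and left-distributive over +, but NOT commutative; for finite n>1, n*w = w but w*n stays w*n.
(w+4) * w = sup{(w+4)*k : k<w} = sup{w*k+4} = w^2 (the +4 tail is absorbed in the limit).
Result = w^2

w^2


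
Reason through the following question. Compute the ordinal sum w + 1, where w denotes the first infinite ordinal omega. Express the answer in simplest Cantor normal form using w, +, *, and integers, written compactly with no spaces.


Compute w + 1.
Ordinal + is associative but NOT commutative; for finite n>0, n + w = w but w + n stays w+n.
w + 1 is already in normal form (a successor ordinal beyond w).
Result = w+1

w+1


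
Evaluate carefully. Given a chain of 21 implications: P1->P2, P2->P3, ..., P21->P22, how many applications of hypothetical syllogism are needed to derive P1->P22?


With 21 implications in a chain connecting 22 propositions:
P1->P2, P2->P3, ..., P21->P22
Steps needed = (number of implications) - 1 = 21 - 1 = 20

20


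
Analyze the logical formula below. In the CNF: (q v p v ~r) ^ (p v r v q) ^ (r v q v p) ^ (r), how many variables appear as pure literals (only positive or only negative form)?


Check each variable for pure literal status:
p: pure positive
q: pure positive
r: mixed (not pure)
Pure literal count = 2

2


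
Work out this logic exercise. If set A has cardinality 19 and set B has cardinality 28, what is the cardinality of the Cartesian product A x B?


The Cartesian product A x B contains all ordered pairs (a, b).
|A x B| = |A| * |B| = 19 * 28 = 532

532


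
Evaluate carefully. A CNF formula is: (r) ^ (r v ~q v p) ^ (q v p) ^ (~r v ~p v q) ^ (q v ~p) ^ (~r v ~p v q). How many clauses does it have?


A CNF formula is a conjunction of clauses.
Clauses are separated by ^.
Counting the conjuncts: 6 clauses.

6


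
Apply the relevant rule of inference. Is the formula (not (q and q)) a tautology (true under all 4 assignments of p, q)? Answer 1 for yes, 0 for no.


Check all 4 assignments:
p=0, q=0: 1
p=0, q=1: 0
p=1, q=0: 1
p=1, q=1: 0
Satisfying count = 2/4.
Tautology iff count = 4: no.

0


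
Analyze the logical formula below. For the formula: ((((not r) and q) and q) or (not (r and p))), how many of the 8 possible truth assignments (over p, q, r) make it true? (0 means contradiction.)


Check all 8 assignments:
p=0, q=0, r=0: 1
p=0, q=0, r=1: 1
p=0, q=1, r=0: 1
p=0, q=1, r=1: 1
p=1, q=0, r=0: 1
p=1, q=0, r=1: 0
p=1, q=1, r=0: 1
p=1, q=1, r=1: 0
Count of True = 6

6


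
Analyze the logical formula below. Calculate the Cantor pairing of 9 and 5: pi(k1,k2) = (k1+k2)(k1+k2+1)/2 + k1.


k1 + k2 = 14
(k1+k2)(k1+k2+1)/2 = 14 * 15 / 2 = 105
pi = 105 + 9 = 114

114


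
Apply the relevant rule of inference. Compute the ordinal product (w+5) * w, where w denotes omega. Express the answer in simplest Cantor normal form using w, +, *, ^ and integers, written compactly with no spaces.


Compute (w+5) * w.
Ordinal * is associative and left-distributive over +, but NOT commutative; for finite n>1, n*w = w but w*n stays w*n.
(w+5) * w = sup{(w+5)*k : k<w} = sup{w*k+5} = w^2 (the +5 tail is absorbed in the limit).
Result = w^2

w^2


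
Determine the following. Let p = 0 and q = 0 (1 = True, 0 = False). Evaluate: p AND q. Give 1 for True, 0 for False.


p = 0, q = 0
Operation: p AND q
Evaluate: 0 AND 0 = 0

0


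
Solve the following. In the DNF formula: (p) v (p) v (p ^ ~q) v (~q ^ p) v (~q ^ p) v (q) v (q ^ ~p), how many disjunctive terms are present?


A DNF formula is a disjunction of terms (conjunctions).
Terms are separated by v.
Counting the disjuncts: 7 terms.

7


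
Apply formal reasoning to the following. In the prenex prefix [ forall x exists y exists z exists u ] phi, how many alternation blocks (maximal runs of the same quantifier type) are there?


Quantifier-type sequence: A E E E  (A=forall, E=exists)
Group into maximal same-type runs:
  Ax1 | Ex3
Number of blocks = 2

2


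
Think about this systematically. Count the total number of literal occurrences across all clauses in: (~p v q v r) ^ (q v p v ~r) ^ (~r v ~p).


Counting literals in each clause:
Clause 1: 3 literal(s)
Clause 2: 3 literal(s)
Clause 3: 2 literal(s)
Total = 8

8


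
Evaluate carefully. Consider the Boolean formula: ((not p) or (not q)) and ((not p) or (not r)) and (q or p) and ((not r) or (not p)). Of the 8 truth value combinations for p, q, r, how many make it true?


Evaluate all 8 assignments for p, q, r:
p=0, q=0, r=0: 0
p=0, q=0, r=1: 0
p=0, q=1, r=0: 1
p=0, q=1, r=1: 1
p=1, q=0, r=0: 1
p=1, q=0, r=1: 0
p=1, q=1, r=0: 0
p=1, q=1, r=1: 0
Satisfying count = 3

3


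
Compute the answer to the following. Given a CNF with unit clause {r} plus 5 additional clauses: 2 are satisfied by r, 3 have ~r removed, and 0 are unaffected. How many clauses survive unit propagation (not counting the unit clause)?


Satisfied (removed): 2
Shortened (remain): 3
Unchanged (remain): 0
Remaining = 3 + 0 = 3

3


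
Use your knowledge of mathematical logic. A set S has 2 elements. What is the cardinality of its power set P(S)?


The power set of a set with n elements has 2^n elements.
|P(S)| = 2^2 = 4

4


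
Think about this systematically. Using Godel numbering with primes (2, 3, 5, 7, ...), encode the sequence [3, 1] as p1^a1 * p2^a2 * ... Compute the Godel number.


Encode each element as an exponent of the corresponding prime:
  2^3 = 8
  3^1 = 3
Product = 8 * 3 = 24

24


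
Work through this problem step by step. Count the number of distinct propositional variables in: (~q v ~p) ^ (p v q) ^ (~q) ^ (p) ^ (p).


Identify each variable that appears in the formula.
Variables found: p, q
Count = 2

2


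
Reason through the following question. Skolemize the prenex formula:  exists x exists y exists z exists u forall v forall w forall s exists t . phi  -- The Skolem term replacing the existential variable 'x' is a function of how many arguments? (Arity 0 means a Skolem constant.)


Quantifier prefix: exists x exists y exists z exists u forall v forall w forall s exists t
'x' is existentially quantified at position 1.
No universal quantifiers precede it.
Skolem function arity = 0 (a Skolem constant)

0


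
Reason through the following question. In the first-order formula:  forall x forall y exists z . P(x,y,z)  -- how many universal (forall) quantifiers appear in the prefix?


Quantifier prefix: forall x forall y exists z
Mark each quantifier type:
  U U E
Universal count = 2, Existential count = 1
Asked for universal (forall) quantifiers: 2

2


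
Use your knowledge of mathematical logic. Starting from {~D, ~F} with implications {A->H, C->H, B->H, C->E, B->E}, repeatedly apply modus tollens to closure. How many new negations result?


Initial negated facts: {~D, ~F}
Apply modus tollens to closure:
  (no implication fires)
Final negated: {~D, ~F}
New negations: {(none)}
Count = 0

0


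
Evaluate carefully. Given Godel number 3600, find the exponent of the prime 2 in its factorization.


Factorize 3600 by dividing by 2 repeatedly.
Division steps: 2 divides 3600 exactly 4 time(s).
Exponent of 2 = 4

4


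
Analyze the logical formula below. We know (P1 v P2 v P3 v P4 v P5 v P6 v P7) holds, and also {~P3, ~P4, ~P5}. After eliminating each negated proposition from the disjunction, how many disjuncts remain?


Original disjuncts (7): P1, P2, P3, P4, P5, P6, P7
Negated (eliminate): ~P3, ~P4, ~P5
Remaining disjuncts: P1, P2, P6, P7
Count = 7 - 3 = 4

4


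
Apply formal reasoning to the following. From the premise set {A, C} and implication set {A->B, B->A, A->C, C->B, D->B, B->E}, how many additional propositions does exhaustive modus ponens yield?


Initial facts: {A, C}
Apply modus ponens to closure:
  A and A->B  =>  B
  B and B->E  =>  E
Final known: {A, B, C, E}
New propositions: {B, E}
Count = 2

2


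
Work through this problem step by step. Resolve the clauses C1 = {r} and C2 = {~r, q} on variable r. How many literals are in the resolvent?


Remove r from C1 and ~r from C2.
C1 remainder: {}
C2 remainder: {q}
Union (resolvent): {q}
Resolvent has 1 literal(s).

1


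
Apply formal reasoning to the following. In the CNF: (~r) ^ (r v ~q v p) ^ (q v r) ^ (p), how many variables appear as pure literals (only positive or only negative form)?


Check each variable for pure literal status:
p: pure positive
q: mixed (not pure)
r: mixed (not pure)
Pure literal count = 1

1


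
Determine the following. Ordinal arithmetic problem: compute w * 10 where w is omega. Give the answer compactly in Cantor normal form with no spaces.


Compute w * 10.
Ordinal * is associative and left-distributive over +, but NOT commutative; for finite n>1, n*w = w but w*n stays w*n.
w * 10 means 10 copies of w concatenated: w*10.
Result = w*10

w*10


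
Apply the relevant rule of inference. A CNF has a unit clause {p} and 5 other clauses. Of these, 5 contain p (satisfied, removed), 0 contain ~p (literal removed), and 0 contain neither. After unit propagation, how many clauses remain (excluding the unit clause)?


Satisfied (removed): 5
Shortened (remain): 0
Unchanged (remain): 0
Remaining = 0 + 0 = 0

0


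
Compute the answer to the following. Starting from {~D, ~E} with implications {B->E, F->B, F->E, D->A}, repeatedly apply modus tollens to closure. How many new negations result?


Initial negated facts: {~D, ~E}
Apply modus tollens to closure:
  ~E and B->E  =>  ~B
  ~B and F->B  =>  ~F
Final negated: {~B, ~D, ~E, ~F}
New negations: {~B, ~F}
Count = 2

2


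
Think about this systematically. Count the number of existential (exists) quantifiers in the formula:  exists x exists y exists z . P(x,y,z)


Quantifier prefix: exists x exists y exists z
Mark each quantifier type:
  E E E
Universal count = 0, Existential count = 3
Asked for existential (exists) quantifiers: 3

3


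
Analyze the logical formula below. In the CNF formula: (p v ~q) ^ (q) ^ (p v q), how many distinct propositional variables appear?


Identify each variable that appears in the formula.
Variables found: p, q
Count = 2

2


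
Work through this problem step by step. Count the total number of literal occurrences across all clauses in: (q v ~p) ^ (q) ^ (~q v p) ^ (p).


Counting literals in each clause:
Clause 1: 2 literal(s)
Clause 2: 1 literal(s)
Clause 3: 2 literal(s)
Clause 4: 1 literal(s)
Total = 6

6


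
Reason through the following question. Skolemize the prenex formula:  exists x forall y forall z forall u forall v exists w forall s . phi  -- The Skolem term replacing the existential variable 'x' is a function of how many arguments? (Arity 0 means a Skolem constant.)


Quantifier prefix: exists x forall y forall z forall u forall v exists w forall s
'x' is existentially quantified at position 1.
No universal quantifiers precede it.
Skolem function arity = 0 (a Skolem constant)

0


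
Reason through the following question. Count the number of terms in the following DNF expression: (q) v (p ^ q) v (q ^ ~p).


A DNF formula is a disjunction of terms (conjunctions).
Terms are separated by v.
Counting the disjuncts: 3 terms.

3


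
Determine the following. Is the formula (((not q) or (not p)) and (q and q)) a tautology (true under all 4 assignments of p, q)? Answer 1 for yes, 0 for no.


Check all 4 assignments:
p=0, q=0: 0
p=0, q=1: 1
p=1, q=0: 0
p=1, q=1: 0
Satisfying count = 1/4.
Tautology iff count = 4: no.

0


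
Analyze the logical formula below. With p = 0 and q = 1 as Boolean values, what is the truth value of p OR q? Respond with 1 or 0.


p = 0, q = 1
Operation: p OR q
Evaluate: 0 OR 1 = 1

1


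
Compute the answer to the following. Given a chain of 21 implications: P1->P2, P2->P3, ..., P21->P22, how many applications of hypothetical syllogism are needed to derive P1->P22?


With 21 implications in a chain connecting 22 propositions:
P1->P2, P2->P3, ..., P21->P22
Steps needed = (number of implications) - 1 = 21 - 1 = 20

20


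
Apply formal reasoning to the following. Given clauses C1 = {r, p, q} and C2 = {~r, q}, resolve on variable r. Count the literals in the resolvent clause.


Remove r from C1 and ~r from C2.
C1 remainder: {p, q}
C2 remainder: {q}
Union (resolvent): {p, q}
Resolvent has 2 literal(s).

2


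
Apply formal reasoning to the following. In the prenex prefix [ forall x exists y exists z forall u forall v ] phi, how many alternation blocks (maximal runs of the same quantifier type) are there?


Quantifier-type sequence: A E E A A  (A=forall, E=exists)
Group into maximal same-type runs:
  Ax1 | Ex2 | Ax2
Number of blocks = 3

3


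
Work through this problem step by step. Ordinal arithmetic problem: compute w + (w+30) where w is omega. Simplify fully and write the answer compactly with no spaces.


Compute w + (w+30).
Ordinal + is associative but NOT commutative; for finite n>0, n + w = w but w + n stays w+n.
w + (w+30) = (w+w) + 30 = w*2+30.
Result = w*2+30

w*2+30


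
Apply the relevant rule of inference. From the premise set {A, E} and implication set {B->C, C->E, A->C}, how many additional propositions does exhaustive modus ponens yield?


Initial facts: {A, E}
Apply modus ponens to closure:
  A and A->C  =>  C
Final known: {A, C, E}
New propositions: {C}
Count = 1

1


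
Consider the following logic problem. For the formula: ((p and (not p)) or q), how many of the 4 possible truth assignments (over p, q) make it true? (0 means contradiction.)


Check all 4 assignments:
p=0, q=0: 0
p=0, q=1: 1
p=1, q=0: 0
p=1, q=1: 1
Count of True = 2

2


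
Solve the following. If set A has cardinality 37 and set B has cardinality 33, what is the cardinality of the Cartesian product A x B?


The Cartesian product A x B contains all ordered pairs (a, b).
|A x B| = |A| * |B| = 37 * 33 = 1221

1221


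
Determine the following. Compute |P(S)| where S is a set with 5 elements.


The power set of a set with n elements has 2^n elements.
|P(S)| = 2^5 = 32

32


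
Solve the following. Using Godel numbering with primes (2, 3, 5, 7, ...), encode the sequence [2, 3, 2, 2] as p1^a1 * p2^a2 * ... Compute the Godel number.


Encode each element as an exponent of the corresponding prime:
  2^2 = 4
  3^3 = 27
  5^2 = 25
  7^2 = 49
Product = 4 * 27 * 25 * 49 = 132300

132300


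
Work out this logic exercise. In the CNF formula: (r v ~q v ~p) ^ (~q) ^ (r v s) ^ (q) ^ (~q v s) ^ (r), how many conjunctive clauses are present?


A CNF formula is a conjunction of clauses.
Clauses are separated by ^.
Counting the conjuncts: 6 clauses.

6


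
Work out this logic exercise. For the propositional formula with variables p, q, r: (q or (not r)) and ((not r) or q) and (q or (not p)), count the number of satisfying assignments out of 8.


Evaluate all 8 assignments for p, q, r:
p=0, q=0, r=0: 1
p=0, q=0, r=1: 0
p=0, q=1, r=0: 1
p=0, q=1, r=1: 1
p=1, q=0, r=0: 0
p=1, q=0, r=1: 0
p=1, q=1, r=0: 1
p=1, q=1, r=1: 1
Satisfying count = 5

5


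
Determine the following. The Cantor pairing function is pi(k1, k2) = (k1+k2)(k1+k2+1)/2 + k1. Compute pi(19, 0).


k1 + k2 = 19
(k1+k2)(k1+k2+1)/2 = 19 * 20 / 2 = 190
pi = 190 + 19 = 209

209


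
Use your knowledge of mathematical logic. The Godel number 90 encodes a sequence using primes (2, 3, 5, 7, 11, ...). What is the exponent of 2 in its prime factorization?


Factorize 90 by dividing by 2 repeatedly.
Division steps: 2 divides 90 exactly 1 time(s).
Exponent of 2 = 1

1


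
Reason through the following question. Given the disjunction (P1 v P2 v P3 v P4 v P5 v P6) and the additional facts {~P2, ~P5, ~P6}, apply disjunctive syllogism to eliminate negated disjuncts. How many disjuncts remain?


Original disjuncts (6): P1, P2, P3, P4, P5, P6
Negated (eliminate): ~P2, ~P5, ~P6
Remaining disjuncts: P1, P3, P4
Count = 6 - 3 = 3

3


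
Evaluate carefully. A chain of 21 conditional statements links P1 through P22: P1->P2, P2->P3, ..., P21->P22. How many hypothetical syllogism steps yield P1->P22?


With 21 implications in a chain connecting 22 propositions:
P1->P2, P2->P3, ..., P21->P22
Steps needed = (number of implications) - 1 = 21 - 1 = 20

20


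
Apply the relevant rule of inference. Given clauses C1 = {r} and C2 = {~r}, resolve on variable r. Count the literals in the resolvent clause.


Remove r from C1 and ~r from C2.
C1 remainder: {}
C2 remainder: {}
Union (resolvent): {} (empty clause)
Resolvent has 0 literal(s).

0


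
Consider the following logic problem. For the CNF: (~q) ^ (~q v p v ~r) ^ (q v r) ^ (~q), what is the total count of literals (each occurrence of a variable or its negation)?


Counting literals in each clause:
Clause 1: 1 literal(s)
Clause 2: 3 literal(s)
Clause 3: 2 literal(s)
Clause 4: 1 literal(s)
Total = 7

7


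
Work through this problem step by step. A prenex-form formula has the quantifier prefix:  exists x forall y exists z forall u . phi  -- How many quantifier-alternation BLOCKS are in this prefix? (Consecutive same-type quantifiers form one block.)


Quantifier-type sequence: E A E A  (A=forall, E=exists)
Group into maximal same-type runs:
  Ex1 | Ax1 | Ex1 | Ax1
Number of blocks = 4

4


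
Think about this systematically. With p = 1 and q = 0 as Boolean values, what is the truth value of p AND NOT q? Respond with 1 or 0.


p = 1, q = 0
Operation: p AND NOT q
Evaluate: 1 AND NOT 0 = 1

1


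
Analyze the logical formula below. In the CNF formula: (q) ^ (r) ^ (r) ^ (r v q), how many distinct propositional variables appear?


Identify each variable that appears in the formula.
Variables found: q, r
Count = 2

2


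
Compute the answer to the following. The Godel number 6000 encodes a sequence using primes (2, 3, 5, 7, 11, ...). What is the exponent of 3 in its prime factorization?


Factorize 6000 by dividing by 3 repeatedly.
Division steps: 3 divides 6000 exactly 1 time(s).
Exponent of 3 = 1

1


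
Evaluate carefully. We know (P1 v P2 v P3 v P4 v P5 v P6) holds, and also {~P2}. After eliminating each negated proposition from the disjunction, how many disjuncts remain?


Original disjuncts (6): P1, P2, P3, P4, P5, P6
Negated (eliminate): ~P2
Remaining disjuncts: P1, P3, P4, P5, P6
Count = 6 - 1 = 5

5


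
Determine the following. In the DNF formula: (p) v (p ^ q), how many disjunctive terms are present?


A DNF formula is a disjunction of terms (conjunctions).
Terms are separated by v.
Counting the disjuncts: 2 terms.

2


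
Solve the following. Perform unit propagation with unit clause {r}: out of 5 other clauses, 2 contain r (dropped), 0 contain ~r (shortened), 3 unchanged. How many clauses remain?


Satisfied (removed): 2
Shortened (remain): 0
Unchanged (remain): 3
Remaining = 0 + 3 = 3

3


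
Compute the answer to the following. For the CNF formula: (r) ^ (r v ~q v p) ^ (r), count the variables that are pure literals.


Check each variable for pure literal status:
p: pure positive
q: pure negative
r: pure positive
Pure literal count = 3

3


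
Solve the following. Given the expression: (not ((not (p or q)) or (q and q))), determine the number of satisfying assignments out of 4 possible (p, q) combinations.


Check all 4 assignments:
p=0, q=0: 0
p=0, q=1: 0
p=1, q=0: 1
p=1, q=1: 0
Count of True = 1

1


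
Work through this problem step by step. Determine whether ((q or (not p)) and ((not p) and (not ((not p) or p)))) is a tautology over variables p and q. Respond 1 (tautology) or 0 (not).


Check all 4 assignments:
p=0, q=0: 0
p=0, q=1: 0
p=1, q=0: 0
p=1, q=1: 0
Satisfying count = 0/4.
Tautology iff count = 4: no.

0


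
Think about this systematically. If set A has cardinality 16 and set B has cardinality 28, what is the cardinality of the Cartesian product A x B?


The Cartesian product A x B contains all ordered pairs (a, b).
|A x B| = |A| * |B| = 16 * 28 = 448

448


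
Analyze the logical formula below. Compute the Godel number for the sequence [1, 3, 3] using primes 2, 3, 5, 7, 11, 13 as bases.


Encode each element as an exponent of the corresponding prime:
  2^1 = 2
  3^3 = 27
  5^3 = 125
Product = 2 * 27 * 125 = 6750

6750


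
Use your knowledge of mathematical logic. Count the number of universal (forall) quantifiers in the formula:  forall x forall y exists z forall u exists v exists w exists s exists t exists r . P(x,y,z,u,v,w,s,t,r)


Quantifier prefix: forall x forall y exists z forall u exists v exists w exists s exists t exists r
Mark each quantifier type:
  U U E U E E E E E
Universal count = 3, Existential count = 6
Asked for universal (forall) quantifiers: 3

3


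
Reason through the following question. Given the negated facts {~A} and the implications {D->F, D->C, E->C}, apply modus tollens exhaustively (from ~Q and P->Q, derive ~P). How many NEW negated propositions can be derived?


Initial negated facts: {~A}
Apply modus tollens to closure:
  (no implication fires)
Final negated: {~A}
New negations: {(none)}
Count = 0

0


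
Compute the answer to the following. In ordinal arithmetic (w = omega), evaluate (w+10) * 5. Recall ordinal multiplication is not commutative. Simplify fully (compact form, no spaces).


Compute (w+10) * 5.
Ordinal * is associative and left-distributive over +, but NOT commutative; for finite n>1, n*w = w but w*n stays w*n.
(w+10) * 5 = (w+10) repeated 5 times. Each intermediate +10 is absorbed by the following w; only the last survives: w*5+10.
Result = w*5+10

w*5+10


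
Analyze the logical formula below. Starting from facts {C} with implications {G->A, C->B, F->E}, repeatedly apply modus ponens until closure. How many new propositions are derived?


Initial facts: {C}
Apply modus ponens to closure:
  C and C->B  =>  B
Final known: {B, C}
New propositions: {B}
Count = 1

1


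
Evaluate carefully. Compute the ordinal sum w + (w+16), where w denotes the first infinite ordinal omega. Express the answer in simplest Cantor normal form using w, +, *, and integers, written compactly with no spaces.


Compute w + (w+16).
Ordinal + is associative but NOT commutative; for finite n>0, n + w = w but w + n stays w+n.
w + (w+16) = (w+w) + 16 = w*2+16.
Result = w*2+16

w*2+16


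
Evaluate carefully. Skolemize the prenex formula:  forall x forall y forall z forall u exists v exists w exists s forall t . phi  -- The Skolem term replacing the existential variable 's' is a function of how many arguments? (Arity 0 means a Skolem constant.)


Quantifier prefix: forall x forall y forall z forall u exists v exists w exists s forall t
's' is existentially quantified at position 7.
Universal variables preceding it: x, y, z, u
Skolem function arity = 4

4


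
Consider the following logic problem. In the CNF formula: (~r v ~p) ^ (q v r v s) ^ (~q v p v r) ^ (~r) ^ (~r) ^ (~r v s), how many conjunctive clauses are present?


A CNF formula is a conjunction of clauses.
Clauses are separated by ^.
Counting the conjuncts: 6 clauses.

6


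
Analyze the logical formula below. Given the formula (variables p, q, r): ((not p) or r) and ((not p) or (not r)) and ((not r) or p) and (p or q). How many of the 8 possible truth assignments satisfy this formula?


Evaluate all 8 assignments for p, q, r:
p=0, q=0, r=0: 0
p=0, q=0, r=1: 0
p=0, q=1, r=0: 1
p=0, q=1, r=1: 0
p=1, q=0, r=0: 0
p=1, q=0, r=1: 0
p=1, q=1, r=0: 0
p=1, q=1, r=1: 0
Satisfying count = 1

1


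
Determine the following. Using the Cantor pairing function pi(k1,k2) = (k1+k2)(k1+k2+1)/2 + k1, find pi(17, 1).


k1 + k2 = 18
(k1+k2)(k1+k2+1)/2 = 18 * 19 / 2 = 171
pi = 171 + 17 = 188

188


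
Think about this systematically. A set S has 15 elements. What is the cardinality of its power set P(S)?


The power set of a set with n elements has 2^n elements.
|P(S)| = 2^15 = 32768

32768
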